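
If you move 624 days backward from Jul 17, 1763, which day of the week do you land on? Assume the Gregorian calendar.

Saturday

First find the weekday of Jul 17, 1763. Doomsday rule: the anchor day for the 1700s is Sunday. For year 63: 63÷12 = 5 r 3, and 3÷4 = 0, so 5+3+0 = 8.
Sunday + 8 ≡ Monday — that's 1763's doomsday.
In July the doomsday date is Jul 11.
Jul 17 is 6 days after Jul 11; 6 mod 7 = 6, so Monday + 6 = Sunday.
624 mod 7 = 1, so 624 days before a Sunday is Sunday − 1 = Saturday.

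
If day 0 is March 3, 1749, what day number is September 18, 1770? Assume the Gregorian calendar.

Mar 3, 1749 → Mar 3, 1750: 365 days.
Mar 3, 1750 → Mar 3, 1751: 365 days.
Mar 3, 1751 → Mar 3, 1752: 366 days (Feb 29, 1752 is in that span).
Mar 3, 1752 → Mar 3, 1753: 365 days.
Mar 3, 1753 → Mar 3, 1754: 365 days.
Mar 3, 1754 → Mar 3, 1755: 365 days.
Mar 3, 1755 → Mar 3, 1756: 366 days (Feb 29, 1756 is in that span).
Mar 3, 1756 → Mar 3, 1757: 365 days.
Mar 3, 1757 → Mar 3, 1758: 365 days.
Mar 3, 1758 → Mar 3, 1759: 365 days.
Mar 3, 1759 → Mar 3, 1760: 366 days (Feb 29, 1760 is in that span).
Mar 3, 1760 → Mar 3, 1761: 365 days.
Mar 3, 1761 → Mar 3, 1762: 365 days.
Mar 3, 1762 → Mar 3, 1763: 365 days.
Mar 3, 1763 → Mar 3, 1764: 366 days (Feb 29, 1764 is in that span).
Mar 3, 1764 → Mar 3, 1765: 365 days.
Mar 3, 1765 → Mar 3, 1766: 365 days.
Mar 3, 1766 → Mar 3, 1767: 365 days.
Mar 3, 1767 → Mar 3, 1768: 366 days (Feb 29, 1768 is in that span).
Mar 3, 1768 → Mar 3, 1769: 365 days.
Mar 3, 1769 → Mar 3, 1770: 365 days.
Mar 3, 1770 → Apr 3, 1770: 31 days (March has 31).
Apr 3, 1770 → May 3, 1770: 30 days (April has 30).
May 3, 1770 → Jun 3, 1770: 31 days (May has 31).
Jun 3, 1770 → Jul 3, 1770: 30 days (June has 30).
Jul 3, 1770 → Aug 3, 1770: 31 days (July has 31).
Aug 3, 1770 → Sep 3, 1770: 31 days (August has 31).
Sep 3, 1770 → Sep 18, 1770: 15 days.
Total: 7869 days.

7869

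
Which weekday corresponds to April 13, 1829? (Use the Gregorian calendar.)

Monday

Doomsday rule: the anchor day for the 1800s is Friday. For year 29: 29÷12 = 2 r 5, and 5÷4 = 1, so 2+5+1 = 8.
Friday + 8 ≡ Saturday — that's 1829's doomsday.
In April the doomsday date is Apr 4.
Apr 13 is 9 days after Apr 4; 9 mod 7 = 2, so Saturday + 2 = Monday.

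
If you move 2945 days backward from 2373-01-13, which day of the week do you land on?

First find the weekday of Jan 13, 2373. Doomsday rule: the anchor day for the 2300s is Wednesday. For year 73: 73÷12 = 6 r 1, and 1÷4 = 0, so 6+1+0 = 7.
Wednesday + 7 ≡ Wednesday — that's 2373's doomsday.
In January the doomsday date is Jan 3 (2373 is not a leap year).
Jan 13 is 10 days after Jan 3; 10 mod 7 = 3, so Wednesday + 3 = Saturday.
2945 mod 7 = 5, so 2945 days before a Saturday is Saturday − 5 = Monday.

Monday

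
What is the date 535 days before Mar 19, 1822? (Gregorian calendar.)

September 30, 1820

−365 (one year) → Mar 19, 1821 (170 left).
−19 → Feb 28, 1821 (end of Feb, 28 days; 151 left).
−28 → Jan 31, 1821 (end of Jan, 31 days; 123 left).
−31 → Dec 31, 1820 (end of Dec, 31 days; 92 left).
−31 → Nov 30, 1820 (end of Nov, 30 days; 61 left).
−30 → Oct 31, 1820 (end of Oct, 31 days; 31 left).
−31 → Sep 30, 1820 (end of Sep, 30 days; 0 left).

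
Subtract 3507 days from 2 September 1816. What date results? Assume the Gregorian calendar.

January 26, 1807

−366 (one year; includes Feb 29, 1816) → Sep 2, 1815 (3141 left).
−365 (one year) → Sep 2, 1814 (2776 left).
−365 (one year) → Sep 2, 1813 (2411 left).
−365 (one year) → Sep 2, 1812 (2046 left).
−366 (one year; includes Feb 29, 1812) → Sep 2, 1811 (1680 left).
−365 (one year) → Sep 2, 1810 (1315 left).
−365 (one year) → Sep 2, 1809 (950 left).
−365 (one year) → Sep 2, 1808 (585 left).
−366 (one year; includes Feb 29, 1808) → Sep 2, 1807 (219 left).
−2 → Aug 31, 1807 (end of Aug, 31 days; 217 left).
−31 → Jul 31, 1807 (end of Jul, 31 days; 186 left).
−31 → Jun 30, 1807 (end of Jun, 30 days; 155 left).
−30 → May 31, 1807 (end of May, 31 days; 125 left).
−31 → Apr 30, 1807 (end of Apr, 30 days; 94 left).
−30 → Mar 31, 1807 (end of Mar, 31 days; 64 left).
−31 → Feb 28, 1807 (end of Feb, 28 days; 33 left).
−28 → Jan 31, 1807 (end of Jan, 31 days; 5 left).
−5 → Jan 26, 1807.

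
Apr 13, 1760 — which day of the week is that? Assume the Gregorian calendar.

Doomsday rule: the anchor day for the 1700s is Sunday. For year 60: 60÷12 = 5 r 0, and 0÷4 = 0, so 5+0+0 = 5.
Sunday + 5 ≡ Friday — that's 1760's doomsday.
In April the doomsday date is Apr 4.
Apr 13 is 9 days after Apr 4; 9 mod 7 = 2, so Friday + 2 = Sunday.

Sunday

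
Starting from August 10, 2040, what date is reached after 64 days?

Aug has 31 days: +22 → Sep 1, 2040 (42 left).
Sep has 30 days: +30 → Oct 1, 2040 (12 left).
+12 → Oct 13, 2040.

October 13, 2040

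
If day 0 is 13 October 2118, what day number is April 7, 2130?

Oct 13, 2118 → Oct 13, 2119: 365 days.
Oct 13, 2119 → Oct 13, 2120: 366 days (Feb 29, 2120 is in that span).
Oct 13, 2120 → Oct 13, 2121: 365 days.
Oct 13, 2121 → Oct 13, 2122: 365 days.
Oct 13, 2122 → Oct 13, 2123: 365 days.
Oct 13, 2123 → Oct 13, 2124: 366 days (Feb 29, 2124 is in that span).
Oct 13, 2124 → Oct 13, 2125: 365 days.
Oct 13, 2125 → Oct 13, 2126: 365 days.
Oct 13, 2126 → Oct 13, 2127: 365 days.
Oct 13, 2127 → Oct 13, 2128: 366 days (Feb 29, 2128 is in that span).
Oct 13, 2128 → Oct 13, 2129: 365 days.
Oct 13, 2129 → Nov 13, 2129: 31 days (October has 31).
Nov 13, 2129 → Dec 13, 2129: 30 days (November has 30).
Dec 13, 2129 → Jan 13, 2130: 31 days (December has 31).
Jan 13, 2130 → Feb 13, 2130: 31 days (January has 31).
Feb 13, 2130 → Mar 13, 2130: 28 days (February has 28).
Mar 13, 2130 → Apr 7, 2130: 25 days.
Total: 4194 days.

4194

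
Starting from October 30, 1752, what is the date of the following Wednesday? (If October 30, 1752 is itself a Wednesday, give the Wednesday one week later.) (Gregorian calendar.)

November 1, 1752

Oct 30, 1752 is a Monday.
From Monday to the next Wednesday is 2 days.
Oct 30, 1752 + 2 = Nov 1, 1752.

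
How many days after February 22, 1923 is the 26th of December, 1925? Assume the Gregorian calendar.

1038

Feb 22, 1923 → Feb 22, 1924: 365 days.
Feb 22, 1924 → Feb 22, 1925: 366 days (Feb 29, 1924 is in that span).
Feb 22, 1925 → Mar 22, 1925: 28 days (February has 28).
Mar 22, 1925 → Apr 22, 1925: 31 days (March has 31).
Apr 22, 1925 → May 22, 1925: 30 days (April has 30).
May 22, 1925 → Jun 22, 1925: 31 days (May has 31).
Jun 22, 1925 → Jul 22, 1925: 30 days (June has 30).
Jul 22, 1925 → Aug 22, 1925: 31 days (July has 31).
Aug 22, 1925 → Sep 22, 1925: 31 days (August has 31).
Sep 22, 1925 → Oct 22, 1925: 30 days (September has 30).
Oct 22, 1925 → Nov 22, 1925: 31 days (October has 31).
Nov 22, 1925 → Dec 22, 1925: 30 days (November has 30).
Dec 22, 1925 → Dec 26, 1925: 4 days.
Total: 1038 days.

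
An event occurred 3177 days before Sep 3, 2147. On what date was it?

−365 (one year) → Sep 3, 2146 (2812 left).
−365 (one year) → Sep 3, 2145 (2447 left).
−365 (one year) → Sep 3, 2144 (2082 left).
−366 (one year; includes Feb 29, 2144) → Sep 3, 2143 (1716 left).
−365 (one year) → Sep 3, 2142 (1351 left).
−365 (one year) → Sep 3, 2141 (986 left).
−365 (one year) → Sep 3, 2140 (621 left).
−366 (one year; includes Feb 29, 2140) → Sep 3, 2139 (255 left).
−3 → Aug 31, 2139 (end of Aug, 31 days; 252 left).
−31 → Jul 31, 2139 (end of Jul, 31 days; 221 left).
−31 → Jun 30, 2139 (end of Jun, 30 days; 190 left).
−30 → May 31, 2139 (end of May, 31 days; 160 left).
−31 → Apr 30, 2139 (end of Apr, 30 days; 129 left).
−30 → Mar 31, 2139 (end of Mar, 31 days; 99 left).
−31 → Feb 28, 2139 (end of Feb, 28 days; 68 left).
−28 → Jan 31, 2139 (end of Jan, 31 days; 40 left).
−31 → Dec 31, 2138 (end of Dec, 31 days; 9 left).
−9 → Dec 22, 2138.

December 22, 2138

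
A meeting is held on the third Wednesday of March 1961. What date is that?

March 15, 1961

March 1, 1961 is a Wednesday.
The first Wednesday is therefore March 1 (same day).
The third Wednesday is 1 + 2×7 = March 15.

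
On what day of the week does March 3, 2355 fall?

Thursday

Doomsday rule: the anchor day for the 2300s is Wednesday. For year 55: 55÷12 = 4 r 7, and 7÷4 = 1, so 4+7+1 = 12.
Wednesday + 12 ≡ Monday — that's 2355's doomsday.
In March the doomsday date is Mar 14.
Mar 3 is 11 days before Mar 14; 11 mod 7 = 4, so Monday − 4 = Thursday.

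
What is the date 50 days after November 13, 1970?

Nov has 30 days: +18 → Dec 1, 1970 (32 left).
Dec has 31 days: +31 → Jan 1, 1971 (1 left).
+1 → Jan 2, 1971.

January 2, 1971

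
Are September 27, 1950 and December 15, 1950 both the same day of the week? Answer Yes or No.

No

From Sep 27, 1950 to Dec 15, 1950 is 79 days.
79 mod 7 = 2, so they are different weekdays.
(Sep 27, 1950 is a Wednesday; Dec 15, 1950 is a Friday.)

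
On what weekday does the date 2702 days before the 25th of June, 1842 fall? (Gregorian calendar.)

First find the weekday of Jun 25, 1842. Doomsday rule: the anchor day for the 1800s is Friday. For year 42: 42÷12 = 3 r 6, and 6÷4 = 1, so 3+6+1 = 10.
Friday + 10 ≡ Monday — that's 1842's doomsday.
In June the doomsday date is Jun 6.
Jun 25 is 19 days after Jun 6; 19 mod 7 = 5, so Monday + 5 = Saturday.
2702 mod 7 = 0, so 2702 days before a Saturday is Saturday − 0 = Saturday.

Saturday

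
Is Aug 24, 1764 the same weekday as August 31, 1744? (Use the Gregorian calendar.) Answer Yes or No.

No

From Aug 31, 1744 to Aug 24, 1764 is 7298 days.
7298 mod 7 = 4, so they are different weekdays.
(Aug 31, 1744 is a Monday; Aug 24, 1764 is a Friday.)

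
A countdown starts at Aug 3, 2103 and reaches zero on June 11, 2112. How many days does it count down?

Aug 3, 2103 → Aug 3, 2104: 366 days (Feb 29, 2104 is in that span).
Aug 3, 2104 → Aug 3, 2105: 365 days.
Aug 3, 2105 → Aug 3, 2106: 365 days.
Aug 3, 2106 → Aug 3, 2107: 365 days.
Aug 3, 2107 → Aug 3, 2108: 366 days (Feb 29, 2108 is in that span).
Aug 3, 2108 → Aug 3, 2109: 365 days.
Aug 3, 2109 → Aug 3, 2110: 365 days.
Aug 3, 2110 → Aug 3, 2111: 365 days.
Aug 3, 2111 → Sep 3, 2111: 31 days (August has 31).
Sep 3, 2111 → Oct 3, 2111: 30 days (September has 30).
Oct 3, 2111 → Nov 3, 2111: 31 days (October has 31).
Nov 3, 2111 → Dec 3, 2111: 30 days (November has 30).
Dec 3, 2111 → Jan 3, 2112: 31 days (December has 31).
Jan 3, 2112 → Feb 3, 2112: 31 days (January has 31).
Feb 3, 2112 → Mar 3, 2112: 29 days (February has 29).
Mar 3, 2112 → Apr 3, 2112: 31 days (March has 31).
Apr 3, 2112 → May 3, 2112: 30 days (April has 30).
May 3, 2112 → Jun 3, 2112: 31 days (May has 31).
Jun 3, 2112 → Jun 11, 2112: 8 days.
Total: 3235 days.

3235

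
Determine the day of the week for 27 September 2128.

January 1, 2128 is a Thursday.
Jan 1, 2128 → Feb 1, 2128: 31 days (January has 31).
Feb 1, 2128 → Mar 1, 2128: 29 days (February has 29).
Mar 1, 2128 → Apr 1, 2128: 31 days (March has 31).
Apr 1, 2128 → May 1, 2128: 30 days (April has 30).
May 1, 2128 → Jun 1, 2128: 31 days (May has 31).
Jun 1, 2128 → Jul 1, 2128: 30 days (June has 30).
Jul 1, 2128 → Aug 1, 2128: 31 days (July has 31).
Aug 1, 2128 → Sep 1, 2128: 31 days (August has 31).
Sep 1, 2128 → Sep 27, 2128: 26 days.
Total: 270 days.
270 mod 7 = 4, so Thursday + 4 = Monday.

Monday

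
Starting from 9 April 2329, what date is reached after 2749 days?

October 18, 2336

+365 (one year) → Apr 9, 2330 (2384 left).
+365 (one year) → Apr 9, 2331 (2019 left).
+366 (one year; includes Feb 29, 2332) → Apr 9, 2332 (1653 left).
+365 (one year) → Apr 9, 2333 (1288 left).
+365 (one year) → Apr 9, 2334 (923 left).
+365 (one year) → Apr 9, 2335 (558 left).
+366 (one year; includes Feb 29, 2336) → Apr 9, 2336 (192 left).
Apr has 30 days: +22 → May 1, 2336 (170 left).
May has 31 days: +31 → Jun 1, 2336 (139 left).
Jun has 30 days: +30 → Jul 1, 2336 (109 left).
Jul has 31 days: +31 → Aug 1, 2336 (78 left).
Aug has 31 days: +31 → Sep 1, 2336 (47 left).
Sep has 30 days: +30 → Oct 1, 2336 (17 left).
+17 → Oct 18, 2336.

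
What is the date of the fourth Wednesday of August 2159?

August 22, 2159

August 1, 2159 is a Wednesday.
The first Wednesday is therefore August 1 (same day).
The fourth Wednesday is 1 + 3×7 = August 22.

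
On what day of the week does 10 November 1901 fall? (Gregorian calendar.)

January 1, 1901 is a Tuesday.
Jan 1, 1901 → Feb 1, 1901: 31 days (January has 31).
Feb 1, 1901 → Mar 1, 1901: 28 days (February has 28).
Mar 1, 1901 → Apr 1, 1901: 31 days (March has 31).
Apr 1, 1901 → May 1, 1901: 30 days (April has 30).
May 1, 1901 → Jun 1, 1901: 31 days (May has 31).
Jun 1, 1901 → Jul 1, 1901: 30 days (June has 30).
Jul 1, 1901 → Aug 1, 1901: 31 days (July has 31).
Aug 1, 1901 → Sep 1, 1901: 31 days (August has 31).
Sep 1, 1901 → Oct 1, 1901: 30 days (September has 30).
Oct 1, 1901 → Nov 1, 1901: 31 days (October has 31).
Nov 1, 1901 → Nov 10, 1901: 9 days.
Total: 313 days.
313 mod 7 = 5, so Tuesday + 5 = Sunday.

Sunday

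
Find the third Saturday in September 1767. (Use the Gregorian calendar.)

September 1, 1767 is a Tuesday.
The first Saturday is therefore September 5 (4 days later).
The third Saturday is 5 + 2×7 = September 19.

September 19, 1767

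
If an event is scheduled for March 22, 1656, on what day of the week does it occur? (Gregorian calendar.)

Doomsday rule: the anchor day for the 1600s is Tuesday. For year 56: 56÷12 = 4 r 8, and 8÷4 = 2, so 4+8+2 = 14.
Tuesday + 14 ≡ Tuesday — that's 1656's doomsday.
In March the doomsday date is Mar 14.
Mar 22 is 8 days after Mar 14; 8 mod 7 = 1, so Tuesday + 1 = Wednesday.

Wednesday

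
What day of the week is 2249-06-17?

Sunday

January 1, 2249 is a Monday.
Jan 1, 2249 → Feb 1, 2249: 31 days (January has 31).
Feb 1, 2249 → Mar 1, 2249: 28 days (February has 28).
Mar 1, 2249 → Apr 1, 2249: 31 days (March has 31).
Apr 1, 2249 → May 1, 2249: 30 days (April has 30).
May 1, 2249 → Jun 1, 2249: 31 days (May has 31).
Jun 1, 2249 → Jun 17, 2249: 16 days.
Total: 167 days.
167 mod 7 = 6, so Monday + 6 = Sunday.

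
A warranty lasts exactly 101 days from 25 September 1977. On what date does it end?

Sep has 30 days: +6 → Oct 1, 1977 (95 left).
Oct has 31 days: +31 → Nov 1, 1977 (64 left).
Nov has 30 days: +30 → Dec 1, 1977 (34 left).
Dec has 31 days: +31 → Jan 1, 1978 (3 left).
+3 → Jan 4, 1978.

January 4, 1978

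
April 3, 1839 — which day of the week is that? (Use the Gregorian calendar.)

Doomsday rule: the anchor day for the 1800s is Friday. For year 39: 39÷12 = 3 r 3, and 3÷4 = 0, so 3+3+0 = 6.
Friday + 6 ≡ Thursday — that's 1839's doomsday.
In April the doomsday date is Apr 4.
Apr 3 is 1 day before Apr 4; 1 mod 7 = 1, so Thursday − 1 = Wednesday.

Wednesday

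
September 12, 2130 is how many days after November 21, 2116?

5043

Nov 21, 2116 → Nov 21, 2117: 365 days.
Nov 21, 2117 → Nov 21, 2118: 365 days.
Nov 21, 2118 → Nov 21, 2119: 365 days.
Nov 21, 2119 → Nov 21, 2120: 366 days (Feb 29, 2120 is in that span).
Nov 21, 2120 → Nov 21, 2121: 365 days.
Nov 21, 2121 → Nov 21, 2122: 365 days.
Nov 21, 2122 → Nov 21, 2123: 365 days.
Nov 21, 2123 → Nov 21, 2124: 366 days (Feb 29, 2124 is in that span).
Nov 21, 2124 → Nov 21, 2125: 365 days.
Nov 21, 2125 → Nov 21, 2126: 365 days.
Nov 21, 2126 → Nov 21, 2127: 365 days.
Nov 21, 2127 → Nov 21, 2128: 366 days (Feb 29, 2128 is in that span).
Nov 21, 2128 → Nov 21, 2129: 365 days.
Nov 21, 2129 → Dec 21, 2129: 30 days (November has 30).
Dec 21, 2129 → Jan 21, 2130: 31 days (December has 31).
Jan 21, 2130 → Feb 21, 2130: 31 days (January has 31).
Feb 21, 2130 → Mar 21, 2130: 28 days (February has 28).
Mar 21, 2130 → Apr 21, 2130: 31 days (March has 31).
Apr 21, 2130 → May 21, 2130: 30 days (April has 30).
May 21, 2130 → Jun 21, 2130: 31 days (May has 31).
Jun 21, 2130 → Jul 21, 2130: 30 days (June has 30).
Jul 21, 2130 → Aug 21, 2130: 31 days (July has 31).
Aug 21, 2130 → Sep 12, 2130: 22 days.
Total: 5043 days.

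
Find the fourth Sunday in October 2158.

October 22, 2158

October 1, 2158 is a Sunday.
The first Sunday is therefore October 1 (same day).
The fourth Sunday is 1 + 3×7 = October 22.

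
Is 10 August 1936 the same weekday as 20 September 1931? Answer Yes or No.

No

From Sep 20, 1931 to Aug 10, 1936 is 1786 days.
1786 mod 7 = 1, so they are different weekdays.
(Sep 20, 1931 is a Sunday; Aug 10, 1936 is a Monday.)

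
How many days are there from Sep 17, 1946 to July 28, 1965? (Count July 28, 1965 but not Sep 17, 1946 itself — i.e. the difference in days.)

6889

Sep 17, 1946 → Sep 17, 1947: 365 days.
Sep 17, 1947 → Sep 17, 1948: 366 days (Feb 29, 1948 is in that span).
Sep 17, 1948 → Sep 17, 1949: 365 days.
Sep 17, 1949 → Sep 17, 1950: 365 days.
Sep 17, 1950 → Sep 17, 1951: 365 days.
Sep 17, 1951 → Sep 17, 1952: 366 days (Feb 29, 1952 is in that span).
Sep 17, 1952 → Sep 17, 1953: 365 days.
Sep 17, 1953 → Sep 17, 1954: 365 days.
Sep 17, 1954 → Sep 17, 1955: 365 days.
Sep 17, 1955 → Sep 17, 1956: 366 days (Feb 29, 1956 is in that span).
Sep 17, 1956 → Sep 17, 1957: 365 days.
Sep 17, 1957 → Sep 17, 1958: 365 days.
Sep 17, 1958 → Sep 17, 1959: 365 days.
Sep 17, 1959 → Sep 17, 1960: 366 days (Feb 29, 1960 is in that span).
Sep 17, 1960 → Sep 17, 1961: 365 days.
Sep 17, 1961 → Sep 17, 1962: 365 days.
Sep 17, 1962 → Sep 17, 1963: 365 days.
Sep 17, 1963 → Sep 17, 1964: 366 days (Feb 29, 1964 is in that span).
Sep 17, 1964 → Oct 17, 1964: 30 days (September has 30).
Oct 17, 1964 → Nov 17, 1964: 31 days (October has 31).
Nov 17, 1964 → Dec 17, 1964: 30 days (November has 30).
Dec 17, 1964 → Jan 17, 1965: 31 days (December has 31).
Jan 17, 1965 → Feb 17, 1965: 31 days (January has 31).
Feb 17, 1965 → Mar 17, 1965: 28 days (February has 28).
Mar 17, 1965 → Apr 17, 1965: 31 days (March has 31).
Apr 17, 1965 → May 17, 1965: 30 days (April has 30).
May 17, 1965 → Jun 17, 1965: 31 days (May has 31).
Jun 17, 1965 → Jul 17, 1965: 30 days (June has 30).
Jul 17, 1965 → Jul 28, 1965: 11 days.
Total: 6889 days.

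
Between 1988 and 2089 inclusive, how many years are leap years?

Multiples of 4 in [1988,2089]: 26.
Of those, multiples of 100: 1 (not leap unless ÷400).
Multiples of 400: 1.
Leap years = 26 − 1 + 1 = 26.

26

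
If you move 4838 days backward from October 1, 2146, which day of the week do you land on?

Friday

First find the weekday of Oct 1, 2146. Doomsday rule: the anchor day for the 2100s is Sunday. For year 46: 46÷12 = 3 r 10, and 10÷4 = 2, so 3+10+2 = 15.
Sunday + 15 ≡ Monday — that's 2146's doomsday.
In October the doomsday date is Oct 10.
Oct 1 is 9 days before Oct 10; 9 mod 7 = 2, so Monday − 2 = Saturday.
4838 mod 7 = 1, so 4838 days before a Saturday is Saturday − 1 = Friday.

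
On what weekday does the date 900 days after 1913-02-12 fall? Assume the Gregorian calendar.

First find the weekday of Feb 12, 1913. Doomsday rule: the anchor day for the 1900s is Wednesday. For year 13: 13÷12 = 1 r 1, and 1÷4 = 0, so 1+1+0 = 2.
Wednesday + 2 ≡ Friday — that's 1913's doomsday.
In February the doomsday date is Feb 28 (1913 is not a leap year).
Feb 12 is 16 days before Feb 28; 16 mod 7 = 2, so Friday − 2 = Wednesday.
900 mod 7 = 4, so 900 days after a Wednesday is Wednesday + 4 = Sunday.

Sunday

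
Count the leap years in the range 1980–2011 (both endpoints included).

8

Multiples of 4 in [1980,2011]: 8.
Of those, multiples of 100: 1 (not leap unless ÷400).
Multiples of 400: 1.
Leap years = 8 − 1 + 1 = 8.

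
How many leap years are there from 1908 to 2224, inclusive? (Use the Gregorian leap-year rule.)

78

Multiples of 4 in [1908,2224]: 80.
Of those, multiples of 100: 3 (not leap unless ÷400).
Multiples of 400: 1.
Leap years = 80 − 3 + 1 = 78.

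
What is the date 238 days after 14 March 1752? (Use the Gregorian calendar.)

November 7, 1752

Mar has 31 days: +18 → Apr 1, 1752 (220 left).
Apr has 30 days: +30 → May 1, 1752 (190 left).
May has 31 days: +31 → Jun 1, 1752 (159 left).
Jun has 30 days: +30 → Jul 1, 1752 (129 left).
Jul has 31 days: +31 → Aug 1, 1752 (98 left).
Aug has 31 days: +31 → Sep 1, 1752 (67 left).
Sep has 30 days: +30 → Oct 1, 1752 (37 left).
Oct has 31 days: +31 → Nov 1, 1752 (6 left).
+6 → Nov 7, 1752.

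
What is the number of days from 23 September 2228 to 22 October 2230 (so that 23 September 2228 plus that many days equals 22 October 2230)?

Sep 23, 2228 → Sep 23, 2229: 365 days.
Sep 23, 2229 → Oct 23, 2229: 30 days (September has 30).
Oct 23, 2229 → Nov 23, 2229: 31 days (October has 31).
Nov 23, 2229 → Dec 23, 2229: 30 days (November has 30).
Dec 23, 2229 → Jan 23, 2230: 31 days (December has 31).
Jan 23, 2230 → Feb 23, 2230: 31 days (January has 31).
Feb 23, 2230 → Mar 23, 2230: 28 days (February has 28).
Mar 23, 2230 → Apr 23, 2230: 31 days (March has 31).
Apr 23, 2230 → May 23, 2230: 30 days (April has 30).
May 23, 2230 → Jun 23, 2230: 31 days (May has 31).
Jun 23, 2230 → Jul 23, 2230: 30 days (June has 30).
Jul 23, 2230 → Aug 23, 2230: 31 days (July has 31).
Aug 23, 2230 → Sep 23, 2230: 31 days (August has 31).
Sep 23, 2230 → Oct 22, 2230: 29 days.
Total: 759 days.

759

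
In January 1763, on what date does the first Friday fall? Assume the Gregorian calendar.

January 7, 1763

January 1, 1763 is a Saturday.
The first Friday is therefore January 7 (6 days later).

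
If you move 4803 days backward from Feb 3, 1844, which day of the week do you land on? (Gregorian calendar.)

Friday

First find the weekday of Feb 3, 1844. Doomsday rule: the anchor day for the 1800s is Friday. For year 44: 44÷12 = 3 r 8, and 8÷4 = 2, so 3+8+2 = 13.
Friday + 13 ≡ Thursday — that's 1844's doomsday.
In February the doomsday date is Feb 29 (1844 is a leap year (divisible by 4)).
Feb 3 is 26 days before Feb 29; 26 mod 7 = 5, so Thursday − 5 = Saturday.
4803 mod 7 = 1, so 4803 days before a Saturday is Saturday − 1 = Friday.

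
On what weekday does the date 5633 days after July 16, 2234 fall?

Monday

Jul 16, 2234 is a Wednesday.
5633 mod 7 = 5, so 5633 days after a Wednesday is Wednesday + 5 = Monday.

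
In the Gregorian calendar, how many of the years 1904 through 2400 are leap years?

122

Multiples of 4 in [1904,2400]: 125.
Of those, multiples of 100: 5 (not leap unless ÷400).
Multiples of 400: 2.
Leap years = 125 − 5 + 2 = 122.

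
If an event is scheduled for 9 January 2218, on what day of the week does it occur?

Doomsday rule: the anchor day for the 2200s is Friday. For year 18: 18÷12 = 1 r 6, and 6÷4 = 1, so 1+6+1 = 8.
Friday + 8 ≡ Saturday — that's 2218's doomsday.
In January the doomsday date is Jan 3 (2218 is not a leap year).
Jan 9 is 6 days after Jan 3; 6 mod 7 = 6, so Saturday + 6 = Friday.

Friday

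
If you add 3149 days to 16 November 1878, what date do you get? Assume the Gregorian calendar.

+365 (one year) → Nov 16, 1879 (2784 left).
+366 (one year; includes Feb 29, 1880) → Nov 16, 1880 (2418 left).
+365 (one year) → Nov 16, 1881 (2053 left).
+365 (one year) → Nov 16, 1882 (1688 left).
+365 (one year) → Nov 16, 1883 (1323 left).
+366 (one year; includes Feb 29, 1884) → Nov 16, 1884 (957 left).
+365 (one year) → Nov 16, 1885 (592 left).
+365 (one year) → Nov 16, 1886 (227 left).
Nov has 30 days: +15 → Dec 1, 1886 (212 left).
Dec has 31 days: +31 → Jan 1, 1887 (181 left).
Jan has 31 days: +31 → Feb 1, 1887 (150 left).
Feb has 28 days: +28 → Mar 1, 1887 (122 left).
Mar has 31 days: +31 → Apr 1, 1887 (91 left).
Apr has 30 days: +30 → May 1, 1887 (61 left).
May has 31 days: +31 → Jun 1, 1887 (30 left).
Jun has 30 days: +30 → Jul 1, 1887 (0 left).

July 1, 1887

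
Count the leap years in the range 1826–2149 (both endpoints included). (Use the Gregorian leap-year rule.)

79

Multiples of 4 in [1826,2149]: 81.
Of those, multiples of 100: 3 (not leap unless ÷400).
Multiples of 400: 1.
Leap years = 81 − 3 + 1 = 79.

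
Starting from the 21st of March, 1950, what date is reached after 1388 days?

January 7, 1954

+365 (one year) → Mar 21, 1951 (1023 left).
+366 (one year; includes Feb 29, 1952) → Mar 21, 1952 (657 left).
+365 (one year) → Mar 21, 1953 (292 left).
Mar has 31 days: +11 → Apr 1, 1953 (281 left).
Apr has 30 days: +30 → May 1, 1953 (251 left).
May has 31 days: +31 → Jun 1, 1953 (220 left).
Jun has 30 days: +30 → Jul 1, 1953 (190 left).
Jul has 31 days: +31 → Aug 1, 1953 (159 left).
Aug has 31 days: +31 → Sep 1, 1953 (128 left).
Sep has 30 days: +30 → Oct 1, 1953 (98 left).
Oct has 31 days: +31 → Nov 1, 1953 (67 left).
Nov has 30 days: +30 → Dec 1, 1953 (37 left).
Dec has 31 days: +31 → Jan 1, 1954 (6 left).
+6 → Jan 7, 1954.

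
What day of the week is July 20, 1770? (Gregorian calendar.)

Doomsday rule: the anchor day for the 1700s is Sunday. For year 70: 70÷12 = 5 r 10, and 10÷4 = 2, so 5+10+2 = 17.
Sunday + 17 ≡ Wednesday — that's 1770's doomsday.
In July the doomsday date is Jul 11.
Jul 20 is 9 days after Jul 11; 9 mod 7 = 2, so Wednesday + 2 = Friday.

Friday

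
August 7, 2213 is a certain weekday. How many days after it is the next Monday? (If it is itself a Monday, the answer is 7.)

2

Aug 7, 2213 is a Saturday.
From Saturday to the next Monday is 2 days.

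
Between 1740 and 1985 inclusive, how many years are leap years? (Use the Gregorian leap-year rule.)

60

Multiples of 4 in [1740,1985]: 62.
Of those, multiples of 100: 2 (not leap unless ÷400).
Multiples of 400: 0.
Leap years = 62 − 2 + 0 = 60.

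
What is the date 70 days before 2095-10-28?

August 19, 2095

−28 → Sep 30, 2095 (end of Sep, 30 days; 42 left).
−30 → Aug 31, 2095 (end of Aug, 31 days; 12 left).
−12 → Aug 19, 2095.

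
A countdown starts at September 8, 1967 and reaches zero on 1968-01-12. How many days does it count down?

Sep 8, 1967 → Oct 8, 1967: 30 days (September has 30).
Oct 8, 1967 → Nov 8, 1967: 31 days (October has 31).
Nov 8, 1967 → Dec 8, 1967: 30 days (November has 30).
Dec 8, 1967 → Jan 8, 1968: 31 days (December has 31).
Jan 8, 1968 → Jan 12, 1968: 4 days.
Total: 126 days.

126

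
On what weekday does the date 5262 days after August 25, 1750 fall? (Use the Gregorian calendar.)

Sunday

Aug 25, 1750 is a Tuesday.
5262 mod 7 = 5, so 5262 days after a Tuesday is Tuesday + 5 = Sunday.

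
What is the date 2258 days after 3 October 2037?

December 9, 2043

+365 (one year) → Oct 3, 2038 (1893 left).
+365 (one year) → Oct 3, 2039 (1528 left).
+366 (one year; includes Feb 29, 2040) → Oct 3, 2040 (1162 left).
+365 (one year) → Oct 3, 2041 (797 left).
+365 (one year) → Oct 3, 2042 (432 left).
+365 (one year) → Oct 3, 2043 (67 left).
Oct has 31 days: +29 → Nov 1, 2043 (38 left).
Nov has 30 days: +30 → Dec 1, 2043 (8 left).
+8 → Dec 9, 2043.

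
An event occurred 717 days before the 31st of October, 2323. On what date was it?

−365 (one year) → Oct 31, 2322 (352 left).
−31 → Sep 30, 2322 (end of Sep, 30 days; 321 left).
−30 → Aug 31, 2322 (end of Aug, 31 days; 291 left).
−31 → Jul 31, 2322 (end of Jul, 31 days; 260 left).
−31 → Jun 30, 2322 (end of Jun, 30 days; 229 left).
−30 → May 31, 2322 (end of May, 31 days; 199 left).
−31 → Apr 30, 2322 (end of Apr, 30 days; 168 left).
−30 → Mar 31, 2322 (end of Mar, 31 days; 138 left).
−31 → Feb 28, 2322 (end of Feb, 28 days; 107 left).
−28 → Jan 31, 2322 (end of Jan, 31 days; 79 left).
−31 → Dec 31, 2321 (end of Dec, 31 days; 48 left).
−31 → Nov 30, 2321 (end of Nov, 30 days; 17 left).
−17 → Nov 13, 2321.

November 13, 2321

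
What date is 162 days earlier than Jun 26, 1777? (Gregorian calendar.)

January 15, 1777

−26 → May 31, 1777 (end of May, 31 days; 136 left).
−31 → Apr 30, 1777 (end of Apr, 30 days; 105 left).
−30 → Mar 31, 1777 (end of Mar, 31 days; 75 left).
−31 → Feb 28, 1777 (end of Feb, 28 days; 44 left).
−28 → Jan 31, 1777 (end of Jan, 31 days; 16 left).
−16 → Jan 15, 1777.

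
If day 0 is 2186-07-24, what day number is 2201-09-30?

Jul 24, 2186 → Jul 24, 2187: 365 days.
Jul 24, 2187 → Jul 24, 2188: 366 days (Feb 29, 2188 is in that span).
Jul 24, 2188 → Jul 24, 2189: 365 days.
Jul 24, 2189 → Jul 24, 2190: 365 days.
Jul 24, 2190 → Jul 24, 2191: 365 days.
Jul 24, 2191 → Jul 24, 2192: 366 days (Feb 29, 2192 is in that span).
Jul 24, 2192 → Jul 24, 2193: 365 days.
Jul 24, 2193 → Jul 24, 2194: 365 days.
Jul 24, 2194 → Jul 24, 2195: 365 days.
Jul 24, 2195 → Jul 24, 2196: 366 days (Feb 29, 2196 is in that span).
Jul 24, 2196 → Jul 24, 2197: 365 days.
Jul 24, 2197 → Jul 24, 2198: 365 days.
Jul 24, 2198 → Jul 24, 2199: 365 days.
Jul 24, 2199 → Jul 24, 2200: 365 days.
Jul 24, 2200 → Jul 24, 2201: 365 days.
Jul 24, 2201 → Aug 24, 2201: 31 days (July has 31).
Aug 24, 2201 → Sep 24, 2201: 31 days (August has 31).
Sep 24, 2201 → Sep 30, 2201: 6 days.
Total: 5546 days.

5546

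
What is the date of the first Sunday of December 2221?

December 1, 2221 is a Saturday.
The first Sunday is therefore December 2 (1 days later).

December 2, 2221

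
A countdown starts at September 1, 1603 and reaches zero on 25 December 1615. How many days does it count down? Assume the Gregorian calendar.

4498

Sep 1, 1603 → Sep 1, 1604: 366 days (Feb 29, 1604 is in that span).
Sep 1, 1604 → Sep 1, 1605: 365 days.
Sep 1, 1605 → Sep 1, 1606: 365 days.
Sep 1, 1606 → Sep 1, 1607: 365 days.
Sep 1, 1607 → Sep 1, 1608: 366 days (Feb 29, 1608 is in that span).
Sep 1, 1608 → Sep 1, 1609: 365 days.
Sep 1, 1609 → Sep 1, 1610: 365 days.
Sep 1, 1610 → Sep 1, 1611: 365 days.
Sep 1, 1611 → Sep 1, 1612: 366 days (Feb 29, 1612 is in that span).
Sep 1, 1612 → Sep 1, 1613: 365 days.
Sep 1, 1613 → Sep 1, 1614: 365 days.
Sep 1, 1614 → Sep 1, 1615: 365 days.
Sep 1, 1615 → Oct 1, 1615: 30 days (September has 30).
Oct 1, 1615 → Nov 1, 1615: 31 days (October has 31).
Nov 1, 1615 → Dec 1, 1615: 30 days (November has 30).
Dec 1, 1615 → Dec 25, 1615: 24 days.
Total: 4498 days.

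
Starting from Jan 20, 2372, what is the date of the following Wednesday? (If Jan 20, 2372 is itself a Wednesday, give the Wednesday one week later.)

Jan 20, 2372 is a Thursday.
From Thursday to the next Wednesday is 6 days.
Jan 20, 2372 + 6 = Jan 26, 2372.

January 26, 2372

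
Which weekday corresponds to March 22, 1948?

Monday

January 1, 1948 is a Thursday.
Jan 1, 1948 → Feb 1, 1948: 31 days (January has 31).
Feb 1, 1948 → Mar 1, 1948: 29 days (February has 29).
Mar 1, 1948 → Mar 22, 1948: 21 days.
Total: 81 days.
81 mod 7 = 4, so Thursday + 4 = Monday.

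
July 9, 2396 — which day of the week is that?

Tuesday

Doomsday rule: the anchor day for the 2300s is Wednesday. For year 96: 96÷12 = 8 r 0, and 0÷4 = 0, so 8+0+0 = 8.
Wednesday + 8 ≡ Thursday — that's 2396's doomsday.
In July the doomsday date is Jul 11.
Jul 9 is 2 days before Jul 11; 2 mod 7 = 2, so Thursday − 2 = Tuesday.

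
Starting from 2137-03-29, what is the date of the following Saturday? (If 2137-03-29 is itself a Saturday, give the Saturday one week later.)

Mar 29, 2137 is a Friday.
From Friday to the next Saturday is 1 day.
Mar 29, 2137 + 1 = Mar 30, 2137.

March 30, 2137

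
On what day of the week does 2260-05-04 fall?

Doomsday rule: the anchor day for the 2200s is Friday. For year 60: 60÷12 = 5 r 0, and 0÷4 = 0, so 5+0+0 = 5.
Friday + 5 ≡ Wednesday — that's 2260's doomsday.
In May the doomsday date is May 9.
May 4 is 5 days before May 9; 5 mod 7 = 5, so Wednesday − 5 = Friday.

Friday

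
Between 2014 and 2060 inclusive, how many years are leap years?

Multiples of 4 in [2014,2060]: 12.
Of those, multiples of 100: 0 (not leap unless ÷400).
Multiples of 400: 0.
Leap years = 12 − 0 + 0 = 12.

12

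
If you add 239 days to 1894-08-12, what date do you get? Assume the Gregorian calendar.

April 8, 1895

Aug has 31 days: +20 → Sep 1, 1894 (219 left).
Sep has 30 days: +30 → Oct 1, 1894 (189 left).
Oct has 31 days: +31 → Nov 1, 1894 (158 left).
Nov has 30 days: +30 → Dec 1, 1894 (128 left).
Dec has 31 days: +31 → Jan 1, 1895 (97 left).
Jan has 31 days: +31 → Feb 1, 1895 (66 left).
Feb has 28 days: +28 → Mar 1, 1895 (38 left).
Mar has 31 days: +31 → Apr 1, 1895 (7 left).
+7 → Apr 8, 1895.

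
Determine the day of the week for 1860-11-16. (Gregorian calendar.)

Doomsday rule: the anchor day for the 1800s is Friday. For year 60: 60÷12 = 5 r 0, and 0÷4 = 0, so 5+0+0 = 5.
Friday + 5 ≡ Wednesday — that's 1860's doomsday.
In November the doomsday date is Nov 7.
Nov 16 is 9 days after Nov 7; 9 mod 7 = 2, so Wednesday + 2 = Friday.

Friday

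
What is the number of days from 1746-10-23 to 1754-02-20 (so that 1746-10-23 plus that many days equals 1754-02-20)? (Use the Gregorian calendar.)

2677

Oct 23, 1746 → Oct 23, 1747: 365 days.
Oct 23, 1747 → Oct 23, 1748: 366 days (Feb 29, 1748 is in that span).
Oct 23, 1748 → Oct 23, 1749: 365 days.
Oct 23, 1749 → Oct 23, 1750: 365 days.
Oct 23, 1750 → Oct 23, 1751: 365 days.
Oct 23, 1751 → Oct 23, 1752: 366 days (Feb 29, 1752 is in that span).
Oct 23, 1752 → Oct 23, 1753: 365 days.
Oct 23, 1753 → Nov 23, 1753: 31 days (October has 31).
Nov 23, 1753 → Dec 23, 1753: 30 days (November has 30).
Dec 23, 1753 → Jan 23, 1754: 31 days (December has 31).
Jan 23, 1754 → Feb 20, 1754: 28 days.
Total: 2677 days.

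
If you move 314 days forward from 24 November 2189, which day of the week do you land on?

First find the weekday of Nov 24, 2189. Doomsday rule: the anchor day for the 2100s is Sunday. For year 89: 89÷12 = 7 r 5, and 5÷4 = 1, so 7+5+1 = 13.
Sunday + 13 ≡ Saturday — that's 2189's doomsday.
In November the doomsday date is Nov 7.
Nov 24 is 17 days after Nov 7; 17 mod 7 = 3, so Saturday + 3 = Tuesday.
314 mod 7 = 6, so 314 days after a Tuesday is Tuesday + 6 = Monday.

Monday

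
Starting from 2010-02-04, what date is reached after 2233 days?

March 17, 2016

+365 (one year) → Feb 4, 2011 (1868 left).
+365 (one year) → Feb 4, 2012 (1503 left).
+366 (one year; includes Feb 29, 2012) → Feb 4, 2013 (1137 left).
+365 (one year) → Feb 4, 2014 (772 left).
+365 (one year) → Feb 4, 2015 (407 left).
+365 (one year) → Feb 4, 2016 (42 left).
Feb has 29 days: +26 → Mar 1, 2016 (16 left).
+16 → Mar 17, 2016.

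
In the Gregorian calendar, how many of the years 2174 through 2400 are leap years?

55

Multiples of 4 in [2174,2400]: 57.
Of those, multiples of 100: 3 (not leap unless ÷400).
Multiples of 400: 1.
Leap years = 57 − 3 + 1 = 55.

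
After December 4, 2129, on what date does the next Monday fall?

Dec 4, 2129 is a Sunday.
From Sunday to the next Monday is 1 day.
Dec 4, 2129 + 1 = Dec 5, 2129.

December 5, 2129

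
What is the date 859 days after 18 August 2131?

+366 (one year; includes Feb 29, 2132) → Aug 18, 2132 (493 left).
+365 (one year) → Aug 18, 2133 (128 left).
Aug has 31 days: +14 → Sep 1, 2133 (114 left).
Sep has 30 days: +30 → Oct 1, 2133 (84 left).
Oct has 31 days: +31 → Nov 1, 2133 (53 left).
Nov has 30 days: +30 → Dec 1, 2133 (23 left).
+23 → Dec 24, 2133.

December 24, 2133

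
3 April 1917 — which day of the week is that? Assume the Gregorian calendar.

Tuesday

Doomsday rule: the anchor day for the 1900s is Wednesday. For year 17: 17÷12 = 1 r 5, and 5÷4 = 1, so 1+5+1 = 7.
Wednesday + 7 ≡ Wednesday — that's 1917's doomsday.
In April the doomsday date is Apr 4.
Apr 3 is 1 day before Apr 4; 1 mod 7 = 1, so Wednesday − 1 = Tuesday.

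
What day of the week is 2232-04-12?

January 1, 2232 is a Sunday.
Jan 1, 2232 → Feb 1, 2232: 31 days (January has 31).
Feb 1, 2232 → Mar 1, 2232: 29 days (February has 29).
Mar 1, 2232 → Apr 1, 2232: 31 days (March has 31).
Apr 1, 2232 → Apr 12, 2232: 11 days.
Total: 102 days.
102 mod 7 = 4, so Sunday + 4 = Thursday.

Thursday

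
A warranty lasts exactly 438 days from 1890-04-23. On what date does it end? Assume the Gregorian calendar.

+365 (one year) → Apr 23, 1891 (73 left).
Apr has 30 days: +8 → May 1, 1891 (65 left).
May has 31 days: +31 → Jun 1, 1891 (34 left).
Jun has 30 days: +30 → Jul 1, 1891 (4 left).
+4 → Jul 5, 1891.

July 5, 1891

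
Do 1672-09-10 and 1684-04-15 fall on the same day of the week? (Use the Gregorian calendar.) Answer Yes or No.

From Sep 10, 1672 to Apr 15, 1684 is 4235 days.
4235 mod 7 = 0, so they are the same weekday.
(Sep 10, 1672 is a Saturday; Apr 15, 1684 is a Saturday.)

Yes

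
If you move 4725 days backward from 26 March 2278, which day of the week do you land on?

Mar 26, 2278 is a Tuesday.
4725 mod 7 = 0, so 4725 days before a Tuesday is Tuesday − 0 = Tuesday.

Tuesday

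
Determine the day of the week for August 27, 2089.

Saturday

Doomsday rule: the anchor day for the 2000s is Tuesday. For year 89: 89÷12 = 7 r 5, and 5÷4 = 1, so 7+5+1 = 13.
Tuesday + 13 ≡ Monday — that's 2089's doomsday.
In August the doomsday date is Aug 8.
Aug 27 is 19 days after Aug 8; 19 mod 7 = 5, so Monday + 5 = Saturday.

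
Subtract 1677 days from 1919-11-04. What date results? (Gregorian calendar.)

−365 (one year) → Nov 4, 1918 (1312 left).
−365 (one year) → Nov 4, 1917 (947 left).
−365 (one year) → Nov 4, 1916 (582 left).
−366 (one year; includes Feb 29, 1916) → Nov 4, 1915 (216 left).
−4 → Oct 31, 1915 (end of Oct, 31 days; 212 left).
−31 → Sep 30, 1915 (end of Sep, 30 days; 181 left).
−30 → Aug 31, 1915 (end of Aug, 31 days; 151 left).
−31 → Jul 31, 1915 (end of Jul, 31 days; 120 left).
−31 → Jun 30, 1915 (end of Jun, 30 days; 89 left).
−30 → May 31, 1915 (end of May, 31 days; 59 left).
−31 → Apr 30, 1915 (end of Apr, 30 days; 28 left).
−28 → Apr 2, 1915.

April 2, 1915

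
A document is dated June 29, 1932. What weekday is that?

Wednesday

January 1, 1932 is a Friday.
Jan 1, 1932 → Feb 1, 1932: 31 days (January has 31).
Feb 1, 1932 → Mar 1, 1932: 29 days (February has 29).
Mar 1, 1932 → Apr 1, 1932: 31 days (March has 31).
Apr 1, 1932 → May 1, 1932: 30 days (April has 30).
May 1, 1932 → Jun 1, 1932: 31 days (May has 31).
Jun 1, 1932 → Jun 29, 1932: 28 days.
Total: 180 days.
180 mod 7 = 5, so Friday + 5 = Wednesday.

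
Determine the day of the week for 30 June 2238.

Saturday

Doomsday rule: the anchor day for the 2200s is Friday. For year 38: 38÷12 = 3 r 2, and 2÷4 = 0, so 3+2+0 = 5.
Friday + 5 ≡ Wednesday — that's 2238's doomsday.
In June the doomsday date is Jun 6.
Jun 30 is 24 days after Jun 6; 24 mod 7 = 3, so Wednesday + 3 = Saturday.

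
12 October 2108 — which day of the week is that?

January 1, 2108 is a Sunday.
Jan 1, 2108 → Feb 1, 2108: 31 days (January has 31).
Feb 1, 2108 → Mar 1, 2108: 29 days (February has 29).
Mar 1, 2108 → Apr 1, 2108: 31 days (March has 31).
Apr 1, 2108 → May 1, 2108: 30 days (April has 30).
May 1, 2108 → Jun 1, 2108: 31 days (May has 31).
Jun 1, 2108 → Jul 1, 2108: 30 days (June has 30).
Jul 1, 2108 → Aug 1, 2108: 31 days (July has 31).
Aug 1, 2108 → Sep 1, 2108: 31 days (August has 31).
Sep 1, 2108 → Oct 1, 2108: 30 days (September has 30).
Oct 1, 2108 → Oct 12, 2108: 11 days.
Total: 285 days.
285 mod 7 = 5, so Sunday + 5 = Friday.

Friday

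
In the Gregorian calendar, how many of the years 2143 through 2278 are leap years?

Multiples of 4 in [2143,2278]: 34.
Of those, multiples of 100: 1 (not leap unless ÷400).
Multiples of 400: 0.
Leap years = 34 − 1 + 0 = 33.

33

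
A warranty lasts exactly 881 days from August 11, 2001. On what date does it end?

+365 (one year) → Aug 11, 2002 (516 left).
+365 (one year) → Aug 11, 2003 (151 left).
Aug has 31 days: +21 → Sep 1, 2003 (130 left).
Sep has 30 days: +30 → Oct 1, 2003 (100 left).
Oct has 31 days: +31 → Nov 1, 2003 (69 left).
Nov has 30 days: +30 → Dec 1, 2003 (39 left).
Dec has 31 days: +31 → Jan 1, 2004 (8 left).
+8 → Jan 9, 2004.

January 9, 2004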